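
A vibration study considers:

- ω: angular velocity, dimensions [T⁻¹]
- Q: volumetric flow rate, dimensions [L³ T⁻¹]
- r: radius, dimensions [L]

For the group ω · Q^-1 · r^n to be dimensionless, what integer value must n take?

3

Balance the L exponent: (1)·n from r, plus (0) − (3) = -3 from the rest, must sum to zero.
n − 3 = 0, so n = 3.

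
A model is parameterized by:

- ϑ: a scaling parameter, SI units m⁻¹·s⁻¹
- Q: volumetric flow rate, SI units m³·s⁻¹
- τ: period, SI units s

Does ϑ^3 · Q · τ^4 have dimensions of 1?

Sum the exponent of each base dimension across the product:
  M: 3·[ϑ]_M + [Q]_M + 4·[τ]_M = 3·(0) + (0) + 4·(0) = 0
  L: 3·[ϑ]_L + [Q]_L + 4·[τ]_L = 3·(-1) + (3) + 4·(0) = 0
  T: 3·[ϑ]_T + [Q]_T + 4·[τ]_T = 3·(-1) + (-1) + 4·(1) = 0
All base exponents vanish — dimensionless.

yes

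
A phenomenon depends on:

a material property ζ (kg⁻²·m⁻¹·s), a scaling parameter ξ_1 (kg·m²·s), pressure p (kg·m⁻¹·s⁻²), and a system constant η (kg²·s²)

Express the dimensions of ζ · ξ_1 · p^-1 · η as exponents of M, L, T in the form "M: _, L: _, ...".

M: 0, L: 2, T: 6

Collect each base-dimension exponent across the product:
  M: (-2) + (1) − (1) + (2) = 0
  L: (-1) + (2) − (-1) + (0) = 2
  T: (1) + (1) − (-2) + (2) = 6
So the dimensions are [L² T⁶].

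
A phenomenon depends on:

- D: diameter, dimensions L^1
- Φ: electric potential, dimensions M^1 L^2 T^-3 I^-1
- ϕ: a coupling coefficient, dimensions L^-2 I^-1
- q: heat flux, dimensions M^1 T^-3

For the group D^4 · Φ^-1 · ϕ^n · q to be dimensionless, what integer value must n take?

Balance the L exponent: (-2)·n from ϕ, plus 4·(1) − (2) + (0) = 2 from the rest, must sum to zero.
-2n + 2 = 0, so n = 1.

1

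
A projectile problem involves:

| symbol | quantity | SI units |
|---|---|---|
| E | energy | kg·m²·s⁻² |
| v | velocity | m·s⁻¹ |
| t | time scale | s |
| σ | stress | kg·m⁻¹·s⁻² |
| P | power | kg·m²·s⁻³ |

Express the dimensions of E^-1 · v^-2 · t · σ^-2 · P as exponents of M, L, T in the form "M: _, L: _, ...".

M: -2, L: 0, T: 6

Collect each base-dimension exponent across the product:
  M: −(1) − 2·(0) + (0) − 2·(1) + (1) = -2
  L: −(2) − 2·(1) + (0) − 2·(-1) + (2) = 0
  T: −(-2) − 2·(-1) + (1) − 2·(-2) + (-3) = 6
So the dimensions are [M⁻² T⁶].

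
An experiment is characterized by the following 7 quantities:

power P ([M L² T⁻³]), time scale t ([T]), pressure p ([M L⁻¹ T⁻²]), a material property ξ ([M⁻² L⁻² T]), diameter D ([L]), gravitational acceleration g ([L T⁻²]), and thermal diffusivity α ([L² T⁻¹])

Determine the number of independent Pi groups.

4

There are 7 variables and 3 base dimensions (M, L, T).
The dimension matrix has rank 3.
Independent dimensionless groups: 7 − 3 = 4.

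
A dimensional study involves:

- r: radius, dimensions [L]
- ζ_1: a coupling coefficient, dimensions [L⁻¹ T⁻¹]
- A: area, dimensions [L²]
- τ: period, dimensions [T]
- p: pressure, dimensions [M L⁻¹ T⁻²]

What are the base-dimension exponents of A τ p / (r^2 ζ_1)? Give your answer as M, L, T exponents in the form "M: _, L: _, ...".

M: 1, L: 0, T: 0

Collect each base-dimension exponent across the product:
  M: −2·(0) − (0) + (0) + (0) + (1) = 1
  L: −2·(1) − (-1) + (2) + (0) + (-1) = 0
  T: −2·(0) − (-1) + (0) + (1) + (-2) = 0
So the dimensions are [M].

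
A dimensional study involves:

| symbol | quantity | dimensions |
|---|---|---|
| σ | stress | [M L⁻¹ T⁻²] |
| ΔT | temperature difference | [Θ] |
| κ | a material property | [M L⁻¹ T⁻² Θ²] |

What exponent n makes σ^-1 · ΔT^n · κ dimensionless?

-2

Balance the Θ exponent: (1)·n from ΔT, plus −(0) + (2) = 2 from the rest, must sum to zero.
n + 2 = 0, so n = -2.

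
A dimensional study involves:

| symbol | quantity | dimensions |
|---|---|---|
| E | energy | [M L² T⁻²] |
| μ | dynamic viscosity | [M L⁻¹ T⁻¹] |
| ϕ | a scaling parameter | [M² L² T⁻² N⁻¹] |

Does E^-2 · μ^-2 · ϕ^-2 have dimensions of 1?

no

Sum the exponent of each base dimension across the product:
  M: −2·[E]_M − 2·[μ]_M − 2·[ϕ]_M = −2·(1) − 2·(1) − 2·(2) = -8
  L: −2·[E]_L − 2·[μ]_L − 2·[ϕ]_L = −2·(2) − 2·(-1) − 2·(2) = -6
  T: −2·[E]_T − 2·[μ]_T − 2·[ϕ]_T = −2·(-2) − 2·(-1) − 2·(-2) = 10
  N: −2·[E]_N − 2·[μ]_N − 2·[ϕ]_N = −2·(0) − 2·(0) − 2·(-1) = 2
Net dimensions [M⁻⁸ L⁻⁶ T¹⁰ N²] ≠ [1] — not dimensionless.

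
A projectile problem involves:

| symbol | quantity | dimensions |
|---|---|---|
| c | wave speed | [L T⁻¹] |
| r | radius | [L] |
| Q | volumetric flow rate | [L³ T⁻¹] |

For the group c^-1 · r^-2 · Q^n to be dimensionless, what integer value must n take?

Balance the L exponent: (3)·n from Q, plus −(1) − 2·(1) = -3 from the rest, must sum to zero.
3n − 3 = 0, so n = 1.

1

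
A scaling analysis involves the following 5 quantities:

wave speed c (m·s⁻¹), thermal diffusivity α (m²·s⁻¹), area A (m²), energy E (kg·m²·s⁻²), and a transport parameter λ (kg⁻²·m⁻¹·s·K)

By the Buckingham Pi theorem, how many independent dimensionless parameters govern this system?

There are 5 variables and 4 base dimensions (M, L, T, Θ).
The dimension matrix has rank 4.
Independent dimensionless groups: 5 − 4 = 1.

1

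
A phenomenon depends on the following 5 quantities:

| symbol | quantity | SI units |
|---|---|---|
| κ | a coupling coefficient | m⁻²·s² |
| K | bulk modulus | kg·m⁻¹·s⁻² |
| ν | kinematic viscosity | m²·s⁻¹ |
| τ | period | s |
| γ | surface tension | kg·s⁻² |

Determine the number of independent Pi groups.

There are 5 variables and 3 base dimensions (M, L, T).
The dimension matrix has rank 3.
Independent dimensionless groups: 5 − 3 = 2.

2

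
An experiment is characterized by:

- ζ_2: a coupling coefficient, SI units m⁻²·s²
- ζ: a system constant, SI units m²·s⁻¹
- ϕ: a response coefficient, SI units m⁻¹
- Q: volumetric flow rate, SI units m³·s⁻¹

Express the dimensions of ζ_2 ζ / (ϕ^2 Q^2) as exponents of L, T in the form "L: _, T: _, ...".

Collect each base-dimension exponent across the product:
  L: (-2) + (2) − 2·(-1) − 2·(3) = -4
  T: (2) + (-1) − 2·(0) − 2·(-1) = 3
So the dimensions are [L⁻⁴ T³].

L: -4, T: 3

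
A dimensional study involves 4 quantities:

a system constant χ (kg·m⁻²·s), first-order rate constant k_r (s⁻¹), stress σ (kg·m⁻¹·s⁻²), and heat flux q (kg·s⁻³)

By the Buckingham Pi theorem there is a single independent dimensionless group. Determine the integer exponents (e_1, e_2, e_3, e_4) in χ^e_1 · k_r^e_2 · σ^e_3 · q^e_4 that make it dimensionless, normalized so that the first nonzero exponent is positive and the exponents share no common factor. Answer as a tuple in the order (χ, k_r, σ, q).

(1, 2, -2, 1)

M: e_1·(1) + e_2·(0) + e_3·(1) + e_4·(1) = 0
L: e_1·(-2) + e_2·(0) + e_3·(-1) + e_4·(0) = 0
T: e_1·(1) + e_2·(-1) + e_3·(-2) + e_4·(-3) = 0
Solving this homogeneous linear system for the smallest-integer solution (first nonzero entry positive) gives (1, 2, -2, 1).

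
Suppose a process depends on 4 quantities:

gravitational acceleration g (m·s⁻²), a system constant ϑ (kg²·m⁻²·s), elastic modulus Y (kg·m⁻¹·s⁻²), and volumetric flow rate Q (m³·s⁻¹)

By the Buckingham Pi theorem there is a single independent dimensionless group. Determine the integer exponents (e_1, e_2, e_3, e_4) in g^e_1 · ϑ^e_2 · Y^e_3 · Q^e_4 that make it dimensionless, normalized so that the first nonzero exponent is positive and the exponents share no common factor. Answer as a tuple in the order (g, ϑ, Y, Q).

(3, 1, -2, -1)

M: e_1·(0) + e_2·(2) + e_3·(1) + e_4·(0) = 0
L: e_1·(1) + e_2·(-2) + e_3·(-1) + e_4·(3) = 0
T: e_1·(-2) + e_2·(1) + e_3·(-2) + e_4·(-1) = 0
Solving this homogeneous linear system for the smallest-integer solution (first nonzero entry positive) gives (3, 1, -2, -1).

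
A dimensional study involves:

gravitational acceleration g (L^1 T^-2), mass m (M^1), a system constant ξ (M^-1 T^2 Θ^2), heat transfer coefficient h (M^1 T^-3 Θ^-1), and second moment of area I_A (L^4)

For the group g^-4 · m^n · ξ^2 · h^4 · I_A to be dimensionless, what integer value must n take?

-2

Balance the M exponent: (1)·n from m, plus −4·(0) + 2·(-1) + 4·(1) + (0) = 2 from the rest, must sum to zero.
n + 2 = 0, so n = -2.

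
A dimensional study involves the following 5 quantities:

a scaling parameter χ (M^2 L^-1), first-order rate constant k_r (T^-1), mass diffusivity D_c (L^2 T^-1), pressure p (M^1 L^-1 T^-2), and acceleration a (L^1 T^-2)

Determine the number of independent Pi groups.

2

There are 5 variables and 3 base dimensions (M, L, T).
The dimension matrix has rank 3.
Independent dimensionless groups: 5 − 3 = 2.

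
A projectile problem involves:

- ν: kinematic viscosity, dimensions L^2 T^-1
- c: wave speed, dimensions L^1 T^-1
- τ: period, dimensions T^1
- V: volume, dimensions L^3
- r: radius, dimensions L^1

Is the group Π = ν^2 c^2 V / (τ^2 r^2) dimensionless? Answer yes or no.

Sum the exponent of each base dimension across the product:
  L: 2·[ν]_L + 2·[c]_L − 2·[τ]_L + [V]_L − 2·[r]_L = 2·(2) + 2·(1) − 2·(0) + (3) − 2·(1) = 7
  T: 2·[ν]_T + 2·[c]_T − 2·[τ]_T + [V]_T − 2·[r]_T = 2·(-1) + 2·(-1) − 2·(1) + (0) − 2·(0) = -6
Net dimensions [L⁷ T⁻⁶] ≠ [1] — not dimensionless.

no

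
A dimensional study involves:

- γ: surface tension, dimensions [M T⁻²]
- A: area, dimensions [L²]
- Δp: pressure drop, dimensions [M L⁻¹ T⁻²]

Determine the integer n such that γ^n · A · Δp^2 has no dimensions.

Balance the M exponent: (1)·n from γ, plus (0) + 2·(1) = 2 from the rest, must sum to zero.
n + 2 = 0, so n = -2.

-2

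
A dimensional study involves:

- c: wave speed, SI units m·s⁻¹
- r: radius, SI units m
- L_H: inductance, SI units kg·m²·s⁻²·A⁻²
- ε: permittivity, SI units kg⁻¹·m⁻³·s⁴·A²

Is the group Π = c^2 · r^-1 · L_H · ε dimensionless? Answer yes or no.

Sum the exponent of each base dimension across the product:
  M: 2·[c]_M − [r]_M + [L_H]_M + [ε]_M = 2·(0) − (0) + (1) + (-1) = 0
  L: 2·[c]_L − [r]_L + [L_H]_L + [ε]_L = 2·(1) − (1) + (2) + (-3) = 0
  T: 2·[c]_T − [r]_T + [L_H]_T + [ε]_T = 2·(-1) − (0) + (-2) + (4) = 0
  I: 2·[c]_I − [r]_I + [L_H]_I + [ε]_I = 2·(0) − (0) + (-2) + (2) = 0
All base exponents vanish — dimensionless.

yes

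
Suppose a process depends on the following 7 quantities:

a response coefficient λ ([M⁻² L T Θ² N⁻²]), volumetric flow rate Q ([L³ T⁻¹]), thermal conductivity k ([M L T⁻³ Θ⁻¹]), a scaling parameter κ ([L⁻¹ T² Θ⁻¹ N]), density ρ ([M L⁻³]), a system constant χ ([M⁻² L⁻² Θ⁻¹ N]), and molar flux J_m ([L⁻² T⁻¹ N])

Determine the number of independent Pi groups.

2

There are 7 variables and 5 base dimensions (M, L, T, Θ, N).
The dimension matrix has rank 5.
Independent dimensionless groups: 7 − 5 = 2.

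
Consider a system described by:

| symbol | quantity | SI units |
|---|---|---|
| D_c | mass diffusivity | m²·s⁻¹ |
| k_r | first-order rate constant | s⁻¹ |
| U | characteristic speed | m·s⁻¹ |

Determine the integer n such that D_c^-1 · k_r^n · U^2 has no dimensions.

-1

Balance the T exponent: (-1)·n from k_r, plus −(-1) + 2·(-1) = -1 from the rest, must sum to zero.
−n − 1 = 0, so n = -1.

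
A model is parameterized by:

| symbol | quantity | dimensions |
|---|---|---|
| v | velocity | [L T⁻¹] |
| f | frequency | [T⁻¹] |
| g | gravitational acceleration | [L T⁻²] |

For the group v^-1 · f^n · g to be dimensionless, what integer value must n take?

Balance the T exponent: (-1)·n from f, plus −(-1) + (-2) = -1 from the rest, must sum to zero.
−n − 1 = 0, so n = -1.

-1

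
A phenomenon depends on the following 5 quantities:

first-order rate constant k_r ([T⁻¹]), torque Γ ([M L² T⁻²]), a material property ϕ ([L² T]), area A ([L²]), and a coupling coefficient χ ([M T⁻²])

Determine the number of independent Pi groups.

2

There are 5 variables and 3 base dimensions (M, L, T).
The dimension matrix has rank 3.
Independent dimensionless groups: 5 − 3 = 2.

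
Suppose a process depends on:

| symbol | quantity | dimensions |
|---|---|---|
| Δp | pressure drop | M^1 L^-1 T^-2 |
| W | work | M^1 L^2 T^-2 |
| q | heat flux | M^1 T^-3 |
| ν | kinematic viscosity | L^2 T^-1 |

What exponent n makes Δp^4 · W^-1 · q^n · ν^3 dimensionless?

-3

Balance the M exponent: (1)·n from q, plus 4·(1) − (1) + 3·(0) = 3 from the rest, must sum to zero.
n + 3 = 0, so n = -3.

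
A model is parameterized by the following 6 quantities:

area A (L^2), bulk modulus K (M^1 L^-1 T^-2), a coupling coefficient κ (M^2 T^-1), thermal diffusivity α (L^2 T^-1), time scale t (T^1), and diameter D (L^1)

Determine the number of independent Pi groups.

3

There are 6 variables and 3 base dimensions (M, L, T).
The dimension matrix has rank 3.
Independent dimensionless groups: 6 − 3 = 3.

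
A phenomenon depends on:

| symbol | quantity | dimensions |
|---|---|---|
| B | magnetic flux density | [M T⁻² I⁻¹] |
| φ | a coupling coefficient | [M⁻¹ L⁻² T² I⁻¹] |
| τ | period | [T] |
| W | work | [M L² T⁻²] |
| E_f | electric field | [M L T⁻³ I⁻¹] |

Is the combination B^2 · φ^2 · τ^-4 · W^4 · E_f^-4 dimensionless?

yes

Sum the exponent of each base dimension across the product:
  M: 2·[B]_M + 2·[φ]_M − 4·[τ]_M + 4·[W]_M − 4·[E_f]_M = 2·(1) + 2·(-1) − 4·(0) + 4·(1) − 4·(1) = 0
  L: 2·[B]_L + 2·[φ]_L − 4·[τ]_L + 4·[W]_L − 4·[E_f]_L = 2·(0) + 2·(-2) − 4·(0) + 4·(2) − 4·(1) = 0
  T: 2·[B]_T + 2·[φ]_T − 4·[τ]_T + 4·[W]_T − 4·[E_f]_T = 2·(-2) + 2·(2) − 4·(1) + 4·(-2) − 4·(-3) = 0
  I: 2·[B]_I + 2·[φ]_I − 4·[τ]_I + 4·[W]_I − 4·[E_f]_I = 2·(-1) + 2·(-1) − 4·(0) + 4·(0) − 4·(-1) = 0
All base exponents vanish — dimensionless.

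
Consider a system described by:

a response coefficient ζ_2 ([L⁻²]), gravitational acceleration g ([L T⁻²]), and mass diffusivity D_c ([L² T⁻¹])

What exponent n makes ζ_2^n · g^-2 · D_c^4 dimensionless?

3

Balance the L exponent: (-2)·n from ζ_2, plus −2·(1) + 4·(2) = 6 from the rest, must sum to zero.
-2n + 6 = 0, so n = 3.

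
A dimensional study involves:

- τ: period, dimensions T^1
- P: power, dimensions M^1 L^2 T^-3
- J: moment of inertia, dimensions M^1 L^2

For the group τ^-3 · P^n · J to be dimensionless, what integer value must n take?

Balance the M exponent: (1)·n from P, plus −3·(0) + (1) = 1 from the rest, must sum to zero.
n + 1 = 0, so n = -1.

-1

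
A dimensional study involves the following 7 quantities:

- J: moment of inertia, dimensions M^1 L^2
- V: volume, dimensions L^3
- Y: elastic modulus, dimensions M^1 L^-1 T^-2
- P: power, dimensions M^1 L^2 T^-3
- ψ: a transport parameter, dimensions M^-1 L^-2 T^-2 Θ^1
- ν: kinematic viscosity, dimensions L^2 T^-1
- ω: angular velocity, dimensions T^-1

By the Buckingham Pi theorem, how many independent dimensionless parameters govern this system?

There are 7 variables and 4 base dimensions (M, L, T, Θ).
The dimension matrix has rank 4.
Independent dimensionless groups: 7 − 4 = 3.

3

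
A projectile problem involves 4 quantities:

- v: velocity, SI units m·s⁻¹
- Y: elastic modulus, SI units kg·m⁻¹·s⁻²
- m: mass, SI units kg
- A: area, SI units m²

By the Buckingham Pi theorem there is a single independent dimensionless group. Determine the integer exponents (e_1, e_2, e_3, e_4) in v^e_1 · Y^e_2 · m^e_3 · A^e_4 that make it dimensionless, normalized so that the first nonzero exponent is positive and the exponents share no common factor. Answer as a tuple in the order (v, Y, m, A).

M: e_1·(0) + e_2·(1) + e_3·(1) + e_4·(0) = 0
L: e_1·(1) + e_2·(-1) + e_3·(0) + e_4·(2) = 0
T: e_1·(-1) + e_2·(-2) + e_3·(0) + e_4·(0) = 0
Solving this homogeneous linear system for the smallest-integer solution (first nonzero entry positive) gives (4, -2, 2, -3).

(4, -2, 2, -3)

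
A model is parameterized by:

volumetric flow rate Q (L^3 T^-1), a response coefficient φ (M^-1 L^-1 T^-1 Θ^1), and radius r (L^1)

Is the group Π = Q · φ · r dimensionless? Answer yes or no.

Sum the exponent of each base dimension across the product:
  M: [Q]_M + [φ]_M + [r]_M = (0) + (-1) + (0) = -1
  L: [Q]_L + [φ]_L + [r]_L = (3) + (-1) + (1) = 3
  T: [Q]_T + [φ]_T + [r]_T = (-1) + (-1) + (0) = -2
  Θ: [Q]_Θ + [φ]_Θ + [r]_Θ = (0) + (1) + (0) = 1
Net dimensions [M⁻¹ L³ T⁻² Θ] ≠ [1] — not dimensionless.

no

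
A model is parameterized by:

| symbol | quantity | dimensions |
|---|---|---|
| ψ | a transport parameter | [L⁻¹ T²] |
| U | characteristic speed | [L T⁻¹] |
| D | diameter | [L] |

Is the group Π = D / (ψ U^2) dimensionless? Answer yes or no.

yes

Sum the exponent of each base dimension across the product:
  M: −[ψ]_M − 2·[U]_M + [D]_M = −(0) − 2·(0) + (0) = 0
  L: −[ψ]_L − 2·[U]_L + [D]_L = −(-1) − 2·(1) + (1) = 0
  T: −[ψ]_T − 2·[U]_T + [D]_T = −(2) − 2·(-1) + (0) = 0
All base exponents vanish — dimensionless.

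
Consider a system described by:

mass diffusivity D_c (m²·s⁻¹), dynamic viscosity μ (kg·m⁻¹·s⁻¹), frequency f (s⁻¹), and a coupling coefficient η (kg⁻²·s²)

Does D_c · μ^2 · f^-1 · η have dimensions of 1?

yes

Sum the exponent of each base dimension across the product:
  M: [D_c]_M + 2·[μ]_M − [f]_M + [η]_M = (0) + 2·(1) − (0) + (-2) = 0
  L: [D_c]_L + 2·[μ]_L − [f]_L + [η]_L = (2) + 2·(-1) − (0) + (0) = 0
  T: [D_c]_T + 2·[μ]_T − [f]_T + [η]_T = (-1) + 2·(-1) − (-1) + (2) = 0
All base exponents vanish — dimensionless.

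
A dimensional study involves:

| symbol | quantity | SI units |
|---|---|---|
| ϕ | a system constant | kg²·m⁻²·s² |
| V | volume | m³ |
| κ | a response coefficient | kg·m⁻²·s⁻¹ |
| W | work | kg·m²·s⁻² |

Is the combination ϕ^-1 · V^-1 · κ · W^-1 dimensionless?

Sum the exponent of each base dimension across the product:
  M: −[ϕ]_M − [V]_M + [κ]_M − [W]_M = −(2) − (0) + (1) − (1) = -2
  L: −[ϕ]_L − [V]_L + [κ]_L − [W]_L = −(-2) − (3) + (-2) − (2) = -5
  T: −[ϕ]_T − [V]_T + [κ]_T − [W]_T = −(2) − (0) + (-1) − (-2) = -1
Net dimensions [M⁻² L⁻⁵ T⁻¹] ≠ [1] — not dimensionless.

no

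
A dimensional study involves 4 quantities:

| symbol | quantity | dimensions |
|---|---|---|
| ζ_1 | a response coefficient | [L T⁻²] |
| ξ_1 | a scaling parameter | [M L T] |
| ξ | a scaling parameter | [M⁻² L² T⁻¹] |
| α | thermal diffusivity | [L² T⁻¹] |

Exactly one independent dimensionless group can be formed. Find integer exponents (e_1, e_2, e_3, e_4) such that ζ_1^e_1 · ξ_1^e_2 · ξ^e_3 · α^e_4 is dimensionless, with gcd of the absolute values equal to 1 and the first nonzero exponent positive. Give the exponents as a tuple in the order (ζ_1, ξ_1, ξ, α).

(2, 2, 1, -3)

M: e_1·(0) + e_2·(1) + e_3·(-2) + e_4·(0) = 0
L: e_1·(1) + e_2·(1) + e_3·(2) + e_4·(2) = 0
T: e_1·(-2) + e_2·(1) + e_3·(-1) + e_4·(-1) = 0
Solving this homogeneous linear system for the smallest-integer solution (first nonzero entry positive) gives (2, 2, 1, -3).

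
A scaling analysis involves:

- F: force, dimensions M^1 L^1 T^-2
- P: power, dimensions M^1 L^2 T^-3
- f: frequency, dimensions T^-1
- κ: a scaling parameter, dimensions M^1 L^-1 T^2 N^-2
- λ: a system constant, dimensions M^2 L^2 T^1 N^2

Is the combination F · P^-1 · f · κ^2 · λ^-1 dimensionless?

no

Sum the exponent of each base dimension across the product:
  M: [F]_M − [P]_M + [f]_M + 2·[κ]_M − [λ]_M = (1) − (1) + (0) + 2·(1) − (2) = 0
  L: [F]_L − [P]_L + [f]_L + 2·[κ]_L − [λ]_L = (1) − (2) + (0) + 2·(-1) − (2) = -5
  T: [F]_T − [P]_T + [f]_T + 2·[κ]_T − [λ]_T = (-2) − (-3) + (-1) + 2·(2) − (1) = 3
  N: [F]_N − [P]_N + [f]_N + 2·[κ]_N − [λ]_N = (0) − (0) + (0) + 2·(-2) − (2) = -6
Net dimensions [L⁻⁵ T³ N⁻⁶] ≠ [1] — not dimensionless.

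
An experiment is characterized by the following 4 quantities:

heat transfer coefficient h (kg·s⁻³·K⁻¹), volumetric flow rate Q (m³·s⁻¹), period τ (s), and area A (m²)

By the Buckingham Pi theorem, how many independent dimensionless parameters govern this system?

There are 4 variables and 4 base dimensions (M, L, T, Θ).
The dimension matrix has rank 3 (less than 4: the dimension vectors are linearly dependent).
Independent dimensionless groups: 4 − 3 = 1.

1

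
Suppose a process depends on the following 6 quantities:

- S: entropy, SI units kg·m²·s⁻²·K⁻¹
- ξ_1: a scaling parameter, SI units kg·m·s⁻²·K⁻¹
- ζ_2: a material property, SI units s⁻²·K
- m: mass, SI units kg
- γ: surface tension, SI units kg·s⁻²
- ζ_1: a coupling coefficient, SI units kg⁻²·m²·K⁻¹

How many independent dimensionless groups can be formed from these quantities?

2

There are 6 variables and 4 base dimensions (M, L, T, Θ).
The dimension matrix has rank 4.
Independent dimensionless groups: 6 − 4 = 2.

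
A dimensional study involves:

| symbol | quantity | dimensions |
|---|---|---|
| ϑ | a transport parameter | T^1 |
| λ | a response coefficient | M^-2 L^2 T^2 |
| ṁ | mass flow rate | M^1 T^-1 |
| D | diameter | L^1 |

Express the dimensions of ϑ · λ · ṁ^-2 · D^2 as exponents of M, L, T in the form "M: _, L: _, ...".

M: -4, L: 4, T: 5

Collect each base-dimension exponent across the product:
  M: (0) + (-2) − 2·(1) + 2·(0) = -4
  L: (0) + (2) − 2·(0) + 2·(1) = 4
  T: (1) + (2) − 2·(-1) + 2·(0) = 5
So the dimensions are [M⁻⁴ L⁴ T⁵].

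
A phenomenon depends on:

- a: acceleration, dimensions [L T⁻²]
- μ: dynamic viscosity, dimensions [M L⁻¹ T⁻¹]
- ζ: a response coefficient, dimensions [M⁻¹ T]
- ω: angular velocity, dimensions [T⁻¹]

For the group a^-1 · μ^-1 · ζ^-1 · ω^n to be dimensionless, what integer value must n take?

2

Balance the T exponent: (-1)·n from ω, plus −(-2) − (-1) − (1) = 2 from the rest, must sum to zero.
−n + 2 = 0, so n = 2.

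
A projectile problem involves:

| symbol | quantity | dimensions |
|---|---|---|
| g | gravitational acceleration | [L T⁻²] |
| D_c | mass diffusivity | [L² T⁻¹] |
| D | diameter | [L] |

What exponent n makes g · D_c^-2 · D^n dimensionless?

3

Balance the L exponent: (1)·n from D, plus (1) − 2·(2) = -3 from the rest, must sum to zero.
n − 3 = 0, so n = 3.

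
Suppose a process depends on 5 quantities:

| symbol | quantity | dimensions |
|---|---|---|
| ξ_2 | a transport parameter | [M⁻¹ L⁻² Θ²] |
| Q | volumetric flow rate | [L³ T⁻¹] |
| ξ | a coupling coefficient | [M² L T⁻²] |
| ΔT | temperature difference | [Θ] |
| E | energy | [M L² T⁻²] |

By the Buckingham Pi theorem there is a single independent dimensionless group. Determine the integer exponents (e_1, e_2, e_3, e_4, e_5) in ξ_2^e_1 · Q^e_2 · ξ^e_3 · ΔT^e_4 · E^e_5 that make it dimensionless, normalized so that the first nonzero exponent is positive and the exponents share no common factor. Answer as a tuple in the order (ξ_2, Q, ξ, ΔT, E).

(1, 2, 2, -2, -3)

M: e_1·(-1) + e_2·(0) + e_3·(2) + e_4·(0) + e_5·(1) = 0
L: e_1·(-2) + e_2·(3) + e_3·(1) + e_4·(0) + e_5·(2) = 0
T: e_1·(0) + e_2·(-1) + e_3·(-2) + e_4·(0) + e_5·(-2) = 0
Θ: e_1·(2) + e_2·(0) + e_3·(0) + e_4·(1) + e_5·(0) = 0
Solving this homogeneous linear system for the smallest-integer solution (first nonzero entry positive) gives (1, 2, 2, -2, -3).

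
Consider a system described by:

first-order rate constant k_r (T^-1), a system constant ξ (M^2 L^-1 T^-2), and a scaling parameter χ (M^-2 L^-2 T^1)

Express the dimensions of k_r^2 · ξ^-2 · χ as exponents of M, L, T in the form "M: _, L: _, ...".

M: -6, L: 0, T: 3

Collect each base-dimension exponent across the product:
  M: 2·(0) − 2·(2) + (-2) = -6
  L: 2·(0) − 2·(-1) + (-2) = 0
  T: 2·(-1) − 2·(-2) + (1) = 3
So the dimensions are [M⁻⁶ T³].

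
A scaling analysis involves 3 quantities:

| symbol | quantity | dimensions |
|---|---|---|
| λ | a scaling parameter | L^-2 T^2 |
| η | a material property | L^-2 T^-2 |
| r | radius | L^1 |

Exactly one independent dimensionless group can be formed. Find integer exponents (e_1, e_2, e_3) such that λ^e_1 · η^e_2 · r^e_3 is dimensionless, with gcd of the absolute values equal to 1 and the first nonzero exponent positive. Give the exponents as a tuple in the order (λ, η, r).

(1, 1, 4)

L: e_1·(-2) + e_2·(-2) + e_3·(1) = 0
T: e_1·(2) + e_2·(-2) + e_3·(0) = 0
Solving this homogeneous linear system for the smallest-integer solution (first nonzero entry positive) gives (1, 1, 4).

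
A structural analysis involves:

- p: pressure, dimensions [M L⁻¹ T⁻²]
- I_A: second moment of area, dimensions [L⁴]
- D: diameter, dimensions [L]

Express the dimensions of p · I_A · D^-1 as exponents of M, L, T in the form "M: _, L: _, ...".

Collect each base-dimension exponent across the product:
  M: (1) + (0) − (0) = 1
  L: (-1) + (4) − (1) = 2
  T: (-2) + (0) − (0) = -2
So the dimensions are [M L² T⁻²].

M: 1, L: 2, T: -2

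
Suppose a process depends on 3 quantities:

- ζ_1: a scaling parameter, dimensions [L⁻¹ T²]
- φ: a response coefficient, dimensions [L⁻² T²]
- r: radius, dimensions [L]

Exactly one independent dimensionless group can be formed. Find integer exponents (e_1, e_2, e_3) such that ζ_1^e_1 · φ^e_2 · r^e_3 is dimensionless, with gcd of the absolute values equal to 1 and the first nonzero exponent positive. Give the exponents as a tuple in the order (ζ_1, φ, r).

L: e_1·(-1) + e_2·(-2) + e_3·(1) = 0
T: e_1·(2) + e_2·(2) + e_3·(0) = 0
Solving this homogeneous linear system for the smallest-integer solution (first nonzero entry positive) gives (1, -1, -1).

(1, -1, -1)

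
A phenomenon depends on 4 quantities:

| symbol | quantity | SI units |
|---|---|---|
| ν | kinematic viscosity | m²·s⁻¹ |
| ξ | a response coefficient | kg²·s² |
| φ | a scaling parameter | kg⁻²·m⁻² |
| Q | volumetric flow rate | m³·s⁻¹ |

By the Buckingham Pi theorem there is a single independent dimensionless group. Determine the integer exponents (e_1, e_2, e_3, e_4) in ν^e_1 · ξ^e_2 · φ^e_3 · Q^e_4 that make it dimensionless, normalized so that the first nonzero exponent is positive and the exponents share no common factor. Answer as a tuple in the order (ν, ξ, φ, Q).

(4, 1, 1, -2)

M: e_1·(0) + e_2·(2) + e_3·(-2) + e_4·(0) = 0
L: e_1·(2) + e_2·(0) + e_3·(-2) + e_4·(3) = 0
T: e_1·(-1) + e_2·(2) + e_3·(0) + e_4·(-1) = 0
Solving this homogeneous linear system for the smallest-integer solution (first nonzero entry positive) gives (4, 1, 1, -2).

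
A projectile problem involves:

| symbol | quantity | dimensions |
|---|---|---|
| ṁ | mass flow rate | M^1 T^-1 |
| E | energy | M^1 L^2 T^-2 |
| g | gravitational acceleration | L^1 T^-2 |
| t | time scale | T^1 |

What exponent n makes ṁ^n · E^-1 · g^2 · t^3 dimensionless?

Balance the M exponent: (1)·n from ṁ, plus −(1) + 2·(0) + 3·(0) = -1 from the rest, must sum to zero.
n − 1 = 0, so n = 1.

1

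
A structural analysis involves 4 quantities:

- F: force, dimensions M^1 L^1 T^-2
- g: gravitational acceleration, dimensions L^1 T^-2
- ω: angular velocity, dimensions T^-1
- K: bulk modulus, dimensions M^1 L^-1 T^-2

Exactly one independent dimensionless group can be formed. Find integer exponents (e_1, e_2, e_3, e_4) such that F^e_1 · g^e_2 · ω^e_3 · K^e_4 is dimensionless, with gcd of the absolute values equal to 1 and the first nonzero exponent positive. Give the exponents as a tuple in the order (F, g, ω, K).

M: e_1·(1) + e_2·(0) + e_3·(0) + e_4·(1) = 0
L: e_1·(1) + e_2·(1) + e_3·(0) + e_4·(-1) = 0
T: e_1·(-2) + e_2·(-2) + e_3·(-1) + e_4·(-2) = 0
Solving this homogeneous linear system for the smallest-integer solution (first nonzero entry positive) gives (1, -2, 4, -1).

(1, -2, 4, -1)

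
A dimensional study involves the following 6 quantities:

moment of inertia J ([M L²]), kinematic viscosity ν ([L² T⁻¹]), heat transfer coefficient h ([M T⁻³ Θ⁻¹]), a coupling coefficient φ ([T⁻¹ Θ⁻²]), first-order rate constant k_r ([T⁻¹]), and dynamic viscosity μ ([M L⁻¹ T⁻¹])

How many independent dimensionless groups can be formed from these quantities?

2

There are 6 variables and 4 base dimensions (M, L, T, Θ).
The dimension matrix has rank 4.
Independent dimensionless groups: 6 − 4 = 2.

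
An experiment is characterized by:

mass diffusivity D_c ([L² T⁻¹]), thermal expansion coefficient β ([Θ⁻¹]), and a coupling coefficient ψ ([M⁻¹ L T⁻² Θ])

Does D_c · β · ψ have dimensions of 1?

Sum the exponent of each base dimension across the product:
  M: [D_c]_M + [β]_M + [ψ]_M = (0) + (0) + (-1) = -1
  L: [D_c]_L + [β]_L + [ψ]_L = (2) + (0) + (1) = 3
  T: [D_c]_T + [β]_T + [ψ]_T = (-1) + (0) + (-2) = -3
  Θ: [D_c]_Θ + [β]_Θ + [ψ]_Θ = (0) + (-1) + (1) = 0
Net dimensions [M⁻¹ L³ T⁻³] ≠ [1] — not dimensionless.

no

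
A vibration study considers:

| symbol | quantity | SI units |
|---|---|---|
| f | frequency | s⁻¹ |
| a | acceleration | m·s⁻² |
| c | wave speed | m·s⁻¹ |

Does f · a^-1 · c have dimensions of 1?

Sum the exponent of each base dimension across the product:
  L: [f]_L − [a]_L + [c]_L = (0) − (1) + (1) = 0
  T: [f]_T − [a]_T + [c]_T = (-1) − (-2) + (-1) = 0
All base exponents vanish — dimensionless.

yes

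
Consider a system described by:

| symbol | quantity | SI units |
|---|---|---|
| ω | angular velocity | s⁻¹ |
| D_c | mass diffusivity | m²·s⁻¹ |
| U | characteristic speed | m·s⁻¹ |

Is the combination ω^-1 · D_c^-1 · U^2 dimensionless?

yes

Sum the exponent of each base dimension across the product:
  L: −[ω]_L − [D_c]_L + 2·[U]_L = −(0) − (2) + 2·(1) = 0
  T: −[ω]_T − [D_c]_T + 2·[U]_T = −(-1) − (-1) + 2·(-1) = 0
All base exponents vanish — dimensionless.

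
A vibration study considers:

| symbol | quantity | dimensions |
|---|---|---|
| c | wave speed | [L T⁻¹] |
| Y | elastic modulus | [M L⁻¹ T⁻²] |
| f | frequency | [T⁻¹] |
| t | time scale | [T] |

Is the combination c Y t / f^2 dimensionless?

no

Sum the exponent of each base dimension across the product:
  M: [c]_M + [Y]_M − 2·[f]_M + [t]_M = (0) + (1) − 2·(0) + (0) = 1
  L: [c]_L + [Y]_L − 2·[f]_L + [t]_L = (1) + (-1) − 2·(0) + (0) = 0
  T: [c]_T + [Y]_T − 2·[f]_T + [t]_T = (-1) + (-2) − 2·(-1) + (1) = 0
Net dimensions [M] ≠ [1] — not dimensionless.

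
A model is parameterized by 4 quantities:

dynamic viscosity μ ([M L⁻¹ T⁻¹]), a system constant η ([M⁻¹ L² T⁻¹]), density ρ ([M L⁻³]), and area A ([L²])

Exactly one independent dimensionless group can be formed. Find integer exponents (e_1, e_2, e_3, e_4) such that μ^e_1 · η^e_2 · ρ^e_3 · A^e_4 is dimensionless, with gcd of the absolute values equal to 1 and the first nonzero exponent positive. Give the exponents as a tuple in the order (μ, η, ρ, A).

(2, -2, -4, -3)

M: e_1·(1) + e_2·(-1) + e_3·(1) + e_4·(0) = 0
L: e_1·(-1) + e_2·(2) + e_3·(-3) + e_4·(2) = 0
T: e_1·(-1) + e_2·(-1) + e_3·(0) + e_4·(0) = 0
Solving this homogeneous linear system for the smallest-integer solution (first nonzero entry positive) gives (2, -2, -4, -3).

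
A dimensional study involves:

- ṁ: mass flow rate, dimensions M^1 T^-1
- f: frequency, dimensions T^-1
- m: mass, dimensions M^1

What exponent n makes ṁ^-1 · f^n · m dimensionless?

Balance the T exponent: (-1)·n from f, plus −(-1) + (0) = 1 from the rest, must sum to zero.
−n + 1 = 0, so n = 1.

1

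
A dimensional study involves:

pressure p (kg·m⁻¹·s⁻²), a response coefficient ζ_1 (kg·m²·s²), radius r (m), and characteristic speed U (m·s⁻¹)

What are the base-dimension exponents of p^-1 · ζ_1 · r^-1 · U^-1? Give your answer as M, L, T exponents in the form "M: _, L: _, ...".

Collect each base-dimension exponent across the product:
  M: −(1) + (1) − (0) − (0) = 0
  L: −(-1) + (2) − (1) − (1) = 1
  T: −(-2) + (2) − (0) − (-1) = 5
So the dimensions are [L T⁵].

M: 0, L: 1, T: 5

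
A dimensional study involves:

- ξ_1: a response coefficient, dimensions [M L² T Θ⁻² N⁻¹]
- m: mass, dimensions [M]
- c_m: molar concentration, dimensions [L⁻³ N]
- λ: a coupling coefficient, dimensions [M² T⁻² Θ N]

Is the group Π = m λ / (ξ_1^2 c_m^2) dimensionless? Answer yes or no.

Sum the exponent of each base dimension across the product:
  M: −2·[ξ_1]_M + [m]_M − 2·[c_m]_M + [λ]_M = −2·(1) + (1) − 2·(0) + (2) = 1
  L: −2·[ξ_1]_L + [m]_L − 2·[c_m]_L + [λ]_L = −2·(2) + (0) − 2·(-3) + (0) = 2
  T: −2·[ξ_1]_T + [m]_T − 2·[c_m]_T + [λ]_T = −2·(1) + (0) − 2·(0) + (-2) = -4
  Θ: −2·[ξ_1]_Θ + [m]_Θ − 2·[c_m]_Θ + [λ]_Θ = −2·(-2) + (0) − 2·(0) + (1) = 5
  N: −2·[ξ_1]_N + [m]_N − 2·[c_m]_N + [λ]_N = −2·(-1) + (0) − 2·(1) + (1) = 1
Net dimensions [M L² T⁻⁴ Θ⁵ N] ≠ [1] — not dimensionless.

no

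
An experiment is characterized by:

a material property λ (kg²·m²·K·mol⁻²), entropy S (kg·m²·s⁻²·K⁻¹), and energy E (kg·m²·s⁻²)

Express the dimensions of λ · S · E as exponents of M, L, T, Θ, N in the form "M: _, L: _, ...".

Collect each base-dimension exponent across the product:
  M: (2) + (1) + (1) = 4
  L: (2) + (2) + (2) = 6
  T: (0) + (-2) + (-2) = -4
  Θ: (1) + (-1) + (0) = 0
  N: (-2) + (0) + (0) = -2
So the dimensions are [M⁴ L⁶ T⁻⁴ N⁻²].

M: 4, L: 6, T: -4, Θ: 0, N: -2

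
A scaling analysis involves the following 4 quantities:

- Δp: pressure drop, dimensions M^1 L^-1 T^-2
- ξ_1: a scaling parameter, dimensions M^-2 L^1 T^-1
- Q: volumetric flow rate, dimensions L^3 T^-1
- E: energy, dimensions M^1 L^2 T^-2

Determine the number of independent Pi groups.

There are 4 variables and 3 base dimensions (M, L, T).
The dimension matrix has rank 3.
Independent dimensionless groups: 4 − 3 = 1.

1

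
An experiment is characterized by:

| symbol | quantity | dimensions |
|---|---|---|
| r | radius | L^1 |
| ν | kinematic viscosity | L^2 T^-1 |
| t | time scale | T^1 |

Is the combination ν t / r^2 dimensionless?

yes

Sum the exponent of each base dimension across the product:
  M: −2·[r]_M + [ν]_M + [t]_M = −2·(0) + (0) + (0) = 0
  L: −2·[r]_L + [ν]_L + [t]_L = −2·(1) + (2) + (0) = 0
  T: −2·[r]_T + [ν]_T + [t]_T = −2·(0) + (-1) + (1) = 0
All base exponents vanish — dimensionless.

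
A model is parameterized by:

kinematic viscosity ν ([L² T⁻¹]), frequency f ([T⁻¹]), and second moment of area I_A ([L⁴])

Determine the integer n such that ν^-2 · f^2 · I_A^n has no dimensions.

1

Balance the L exponent: (4)·n from I_A, plus −2·(2) + 2·(0) = -4 from the rest, must sum to zero.
4n − 4 = 0, so n = 1.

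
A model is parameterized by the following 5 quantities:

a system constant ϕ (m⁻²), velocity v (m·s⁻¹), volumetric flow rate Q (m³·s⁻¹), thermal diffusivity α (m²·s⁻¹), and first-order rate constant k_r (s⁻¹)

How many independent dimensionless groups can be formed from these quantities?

There are 5 variables and 2 base dimensions (L, T).
The dimension matrix has rank 2.
Independent dimensionless groups: 5 − 2 = 3.

3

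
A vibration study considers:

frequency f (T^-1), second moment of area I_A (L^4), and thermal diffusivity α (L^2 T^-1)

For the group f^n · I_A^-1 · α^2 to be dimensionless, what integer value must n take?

Balance the T exponent: (-1)·n from f, plus −(0) + 2·(-1) = -2 from the rest, must sum to zero.
−n − 2 = 0, so n = -2.

-2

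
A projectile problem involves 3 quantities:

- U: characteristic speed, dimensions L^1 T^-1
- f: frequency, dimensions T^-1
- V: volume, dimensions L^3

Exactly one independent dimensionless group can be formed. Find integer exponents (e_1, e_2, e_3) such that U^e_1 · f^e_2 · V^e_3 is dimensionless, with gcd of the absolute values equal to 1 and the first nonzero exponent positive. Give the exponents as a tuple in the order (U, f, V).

L: e_1·(1) + e_2·(0) + e_3·(3) = 0
T: e_1·(-1) + e_2·(-1) + e_3·(0) = 0
Solving this homogeneous linear system for the smallest-integer solution (first nonzero entry positive) gives (3, -3, -1).

(3, -3, -1)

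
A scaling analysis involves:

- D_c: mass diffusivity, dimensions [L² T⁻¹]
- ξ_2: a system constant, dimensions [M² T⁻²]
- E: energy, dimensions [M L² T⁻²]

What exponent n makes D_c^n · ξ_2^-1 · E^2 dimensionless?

Balance the L exponent: (2)·n from D_c, plus −(0) + 2·(2) = 4 from the rest, must sum to zero.
2n + 4 = 0, so n = -2.

-2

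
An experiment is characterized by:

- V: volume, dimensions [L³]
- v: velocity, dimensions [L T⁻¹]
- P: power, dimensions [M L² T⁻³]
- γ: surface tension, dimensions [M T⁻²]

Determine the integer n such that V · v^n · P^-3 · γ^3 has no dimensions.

3

Balance the L exponent: (1)·n from v, plus (3) − 3·(2) + 3·(0) = -3 from the rest, must sum to zero.
n − 3 = 0, so n = 3.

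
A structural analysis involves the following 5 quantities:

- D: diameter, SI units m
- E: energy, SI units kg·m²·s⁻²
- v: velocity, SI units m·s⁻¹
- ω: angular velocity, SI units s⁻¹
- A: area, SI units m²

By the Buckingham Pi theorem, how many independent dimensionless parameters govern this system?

2

There are 5 variables and 3 base dimensions (M, L, T).
The dimension matrix has rank 3.
Independent dimensionless groups: 5 − 3 = 2.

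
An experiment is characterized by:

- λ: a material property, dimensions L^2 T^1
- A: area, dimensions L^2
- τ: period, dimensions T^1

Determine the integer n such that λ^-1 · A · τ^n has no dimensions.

1

Balance the T exponent: (1)·n from τ, plus −(1) + (0) = -1 from the rest, must sum to zero.
n − 1 = 0, so n = 1.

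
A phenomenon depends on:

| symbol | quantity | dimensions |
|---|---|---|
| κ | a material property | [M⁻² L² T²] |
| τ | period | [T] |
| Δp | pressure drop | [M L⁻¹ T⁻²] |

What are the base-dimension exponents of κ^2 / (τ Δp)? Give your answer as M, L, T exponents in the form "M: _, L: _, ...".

Collect each base-dimension exponent across the product:
  M: 2·(-2) − (0) − (1) = -5
  L: 2·(2) − (0) − (-1) = 5
  T: 2·(2) − (1) − (-2) = 5
So the dimensions are [M⁻⁵ L⁵ T⁵].

M: -5, L: 5, T: 5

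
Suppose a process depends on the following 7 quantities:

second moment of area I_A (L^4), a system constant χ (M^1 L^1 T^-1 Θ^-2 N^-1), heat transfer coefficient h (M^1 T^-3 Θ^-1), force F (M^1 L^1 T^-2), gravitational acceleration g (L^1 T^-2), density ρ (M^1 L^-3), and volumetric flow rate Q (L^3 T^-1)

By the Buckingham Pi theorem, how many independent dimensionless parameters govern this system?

2

There are 7 variables and 5 base dimensions (M, L, T, Θ, N).
The dimension matrix has rank 5.
Independent dimensionless groups: 7 − 5 = 2.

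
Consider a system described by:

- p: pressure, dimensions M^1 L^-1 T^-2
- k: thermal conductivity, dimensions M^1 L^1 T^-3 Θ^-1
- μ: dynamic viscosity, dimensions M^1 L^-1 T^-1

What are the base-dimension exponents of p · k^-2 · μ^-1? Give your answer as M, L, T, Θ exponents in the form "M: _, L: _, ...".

M: -2, L: -2, T: 5, Θ: 2

Collect each base-dimension exponent across the product:
  M: (1) − 2·(1) − (1) = -2
  L: (-1) − 2·(1) − (-1) = -2
  T: (-2) − 2·(-3) − (-1) = 5
  Θ: (0) − 2·(-1) − (0) = 2
So the dimensions are [M⁻² L⁻² T⁵ Θ²].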